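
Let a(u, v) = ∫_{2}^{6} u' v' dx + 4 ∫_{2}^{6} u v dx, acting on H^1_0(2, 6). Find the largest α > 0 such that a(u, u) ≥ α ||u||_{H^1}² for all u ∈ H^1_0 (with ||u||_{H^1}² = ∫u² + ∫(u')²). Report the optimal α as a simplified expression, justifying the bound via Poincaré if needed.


α = 1

Coercivity of a(·,·) on H^1_0(2, 6) means a(u, u) ≥ α ||u||_{H^1}² for every u ∈ H^1_0.
The interval has length L = 4, and Poincaré/coercivity depend only on L. Here a(u, u) = ∫(u')² + (4)·∫u².
Here c = 4 ≥ 1, so a(u,u) = ∫(u')² + c∫u² ≥ ∫(u')² + ∫u² = ||u||_{H^1}², i.e. α = 1 works. No larger α is possible: a(u,u) ≥ α||u||_{H^1}² means (1−α)∫(u')² ≥ (α−c)∫u², and for the modes u_n = sin(nπ(x−x₀)/L) (x₀ the left endpoint) one has ∫u_n²/∫(u_n')² = (L/(nπ))² → 0, so a(u_n,u_n)/||u_n||_{H^1}² → 1. Hence the optimal constant is α = 1.
Therefore α = 1.


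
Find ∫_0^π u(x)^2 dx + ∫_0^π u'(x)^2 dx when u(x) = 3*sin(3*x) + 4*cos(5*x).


||u||_{H^1(0,π)}^2 = 253*π

u'(x) = -20*sin(5*x) + 9*cos(3*x).
Expand u² and (u')² and integrate term by term on (0, π), using: for integers n ≥ 1, ∫_0^π sin²(nx) dx = ∫_0^π cos²(nx) dx = π/2; for n ≠ n', ∫_0^π sin(nx)sin(n'x) dx = ∫_0^π cos(nx)cos(n'x) dx = 0; and by product-to-sum, ∫_0^π sin(nx)cos(n'x) dx = ½∫_0^π [sin((n+n')x) + sin((n−n')x)] dx, which is 0 when n+n' is even and 2n/(n²−n'²) when n+n' is odd (it need not vanish on (0, π)).
  u² squared terms: (3)²·∫sin(3x)² dx = 9·π/2 = 9*π/2;  (4)²·∫cos(5x)² dx = 16·π/2 = 8*π.
  u² cross terms: 2·(3)·(4)·∫sin(3x)·cos(5x) dx = 24·(0) = 0.
  So ∫_0^π u² dx = 9*π/2 + 8*π + 0 = 25*π/2.
  (u')² squared terms: (-20)²·∫sin(5x)² dx = 400·π/2 = 200*π;  (9)²·∫cos(3x)² dx = 81·π/2 = 81*π/2.
  (u')² cross terms: 2·(-20)·(9)·∫sin(5x)·cos(3x) dx = -360·(0) = 0.
  So ∫_0^π (u')² dx = 200*π + 81*π/2 + 0 = 481*π/2.
||u||_{H^1}^2 = (25*π/2) + (481*π/2) = 253*π.


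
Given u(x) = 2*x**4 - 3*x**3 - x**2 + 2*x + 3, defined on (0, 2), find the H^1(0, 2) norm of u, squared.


||u||_{H^1}^2 = 10454/63

The H^1 norm (squared) on an interval (0, L) is
  ||u||_{H^1}^2 = ∫_0^L u(x)^2 dx + ∫_0^L u'(x)^2 dx.
Compute u'(x) = 8*x**3 - 9*x**2 - 2*x + 2.
Then u(x)^2 = 4*x**8 - 12*x**7 + 5*x**6 + 14*x**5 + x**4 - 22*x**3 - 2*x**2 + 12*x + 9 and u'(x)^2 = 64*x**6 - 144*x**5 + 49*x**4 + 68*x**3 - 32*x**2 - 8*x + 4.
Integrate each monomial from 0 to 2 using ∫_0^2 c·x^n dx = c·2^(n+1)/(n+1):
  ∫_0^2 u(x)^2 dx = ∫_0^2 (4*x^8 - 12*x^7 + 5*x^6 + 14*x^5 + x^4 - 22*x^3 - 2*x^2 + 12*x + 9) dx. Term by term:
    ∫_0^2 4*x^8 dx = 2048/9;  ∫_0^2 -12*x^7 dx = -384;  ∫_0^2 5*x^6 dx = 640/7;
    ∫_0^2 14*x^5 dx = 448/3;  ∫_0^2 x^4 dx = 32/5;  ∫_0^2 -22*x^3 dx = -88;
    ∫_0^2 -2*x^2 dx = -16/3;  ∫_0^2 12*x dx = 24;  ∫_0^2 9 dx = 18.
  Sum: 2048/9 − 384 + 640/7 + 448/3 + 32/5 − 88 − 16/3 + 24 + 18 = 12406/315.
  ∫_0^2 u'(x)^2 dx = ∫_0^2 (64*x^6 - 144*x^5 + 49*x^4 + 68*x^3 - 32*x^2 - 8*x + 4) dx. Term by term:
    ∫_0^2 64*x^6 dx = 8192/7;  ∫_0^2 -144*x^5 dx = -1536;  ∫_0^2 49*x^4 dx = 1568/5;
    ∫_0^2 68*x^3 dx = 272;  ∫_0^2 -32*x^2 dx = -256/3;  ∫_0^2 -8*x dx = -16;
    ∫_0^2 4 dx = 8.
  Sum: 8192/7 − 1536 + 1568/5 + 272 − 256/3 − 16 + 8 = 13288/105.
Adding: ||u||_{H^1}^2 = 12406/315 + 13288/105 = 10454/63.


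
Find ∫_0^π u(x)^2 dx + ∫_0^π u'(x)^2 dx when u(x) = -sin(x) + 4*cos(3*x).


||u||_{H^1(0,π)}^2 = 81*π

u'(x) = -12*sin(3*x) - cos(x).
Expand u² and (u')² and integrate term by term on (0, π), using: for integers n ≥ 1, ∫_0^π sin²(nx) dx = ∫_0^π cos²(nx) dx = π/2; for n ≠ n', ∫_0^π sin(nx)sin(n'x) dx = ∫_0^π cos(nx)cos(n'x) dx = 0; and by product-to-sum, ∫_0^π sin(nx)cos(n'x) dx = ½∫_0^π [sin((n+n')x) + sin((n−n')x)] dx, which is 0 when n+n' is even and 2n/(n²−n'²) when n+n' is odd (it need not vanish on (0, π)).
  u² squared terms: (-1)²·∫sin(x)² dx = 1·π/2 = π/2;  (4)²·∫cos(3x)² dx = 16·π/2 = 8*π.
  u² cross terms: 2·(-1)·(4)·∫sin(x)·cos(3x) dx = -8·(0) = 0.
  So ∫_0^π u² dx = π/2 + 8*π + 0 = 17*π/2.
  (u')² squared terms: (-1)²·∫cos(x)² dx = 1·π/2 = π/2;  (-12)²·∫sin(3x)² dx = 144·π/2 = 72*π.
  (u')² cross terms: 2·(-1)·(-12)·∫cos(x)·sin(3x) dx = 24·(0) = 0.
  So ∫_0^π (u')² dx = π/2 + 72*π + 0 = 145*π/2.
||u||_{H^1}^2 = (17*π/2) + (145*π/2) = 81*π.


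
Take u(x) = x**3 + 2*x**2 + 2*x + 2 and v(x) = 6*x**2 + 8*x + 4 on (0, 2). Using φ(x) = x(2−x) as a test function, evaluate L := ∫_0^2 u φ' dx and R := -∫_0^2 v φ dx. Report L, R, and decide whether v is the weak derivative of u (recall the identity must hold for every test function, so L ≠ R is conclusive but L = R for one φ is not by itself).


LHS = -64/5, RHS = -128/5. No, v is not the weak derivative of u.

u(x) = x**3 + 2*x**2 + 2*x + 2, classical derivative u'(x) = 3*x**2 + 4*x + 2.
φ(x) = x(2−x), so φ'(x) = 2 - 2*x.
Note φ(0) = φ(2) = 0, so the boundary term u·φ vanishes.
LHS = ∫_0^2 u(x) φ'(x) dx = ∫_0^2 (-2*x^4 - 2*x^3 + 4) dx. Term by term:
  ∫_0^2 -2*x^4 dx = -64/5;  ∫_0^2 -2*x^3 dx = -8;  ∫_0^2 4 dx = 8.
Sum: -64/5 − 8 + 8 = -64/5.
So LHS = -64/5.
∫_0^2 v(x) φ(x) dx = ∫_0^2 (-6*x^4 + 4*x^3 + 12*x^2 + 8*x) dx. Term by term:
  ∫_0^2 -6*x^4 dx = -192/5;  ∫_0^2 4*x^3 dx = 16;  ∫_0^2 12*x^2 dx = 32;
  ∫_0^2 8*x dx = 16.
Sum: -192/5 + 16 + 32 + 16 = 128/5.
So RHS = -∫_0^2 v(x) φ(x) dx = -128/5.
LHS − RHS = 64/5 ≠ 0, so the identity fails.
(For a valid weak derivative the identity must hold for EVERY test function, in particular this one. The failure shows v is NOT the weak derivative of u.)
Correct weak derivative would be u'(x) = 3*x**2 + 4*x + 2.


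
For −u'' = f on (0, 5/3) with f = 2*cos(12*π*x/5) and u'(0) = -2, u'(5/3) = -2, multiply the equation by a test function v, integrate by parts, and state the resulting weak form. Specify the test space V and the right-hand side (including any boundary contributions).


V = H^1(0, 5/3) (v unrestricted at boundary; u is determined up to an additive constant); weak form: ∫_0^5/3 u'v' dx = ∫_0^5/3 (2*cos(12*π*x/5)) v dx − 2·v(5/3) + 2·v(0) for all v ∈ V.

Multiply both sides by a test function v and integrate from 0 to 5/3:
  ∫_0^5/3 −u''(x) v(x) dx = ∫_0^5/3 f(x) v(x) dx.
Integrate the LHS by parts once:
  ∫_0^5/3 −u'' v dx = −[u'(x) v(x)]_0^5/3 + ∫_0^5/3 u'(x) v'(x) dx.
Thus ∫_0^5/3 u'(x) v'(x) dx = ∫_0^5/3 f(x) v(x) dx + [u'(x) v(x)]_0^5/3.
Choose V so that boundary terms are either known or forced to vanish.
u has inhomogeneous Neumann u'(0) = -2, u'(5/3) = -2. [u' v]_0^5/3 = (-2)·v(5/3) − (-2)·v(0) = − 2·v(5/3) + 2·v(0). Take V = H^1(0, 5/3); boundary term becomes part of RHS.
Weak formulation: find u (satisfying any essential BC) such that ∫_0^5/3 u'(x) v'(x) dx = ∫_0^5/3 f v dx − 2·v(5/3) + 2·v(0) for all v ∈ V (Neumann data are natural BCs: they enter the RHS as boundary terms).
Substituting f(x) = 2*cos(12*π*x/5), the right-hand side is ∫_0^5/3 (2*cos(12*π*x/5)) v dx − 2·v(5/3) + 2·v(0).
Compatibility check (pure Neumann): taking v ≡ 1 ∈ V gives 0 = ∫_0^5/3 f dx + (-2) − (-2), i.e. ∫_0^5/3 f dx must equal u'(0) − u'(5/3) = 0. Indeed ∫_0^5/3 (2*cos(12*π*x/5)) dx = 0, so the data are compatible. The solution is then unique only up to an additive constant (fix it e.g. by requiring ∫_0^5/3 u dx = 0).


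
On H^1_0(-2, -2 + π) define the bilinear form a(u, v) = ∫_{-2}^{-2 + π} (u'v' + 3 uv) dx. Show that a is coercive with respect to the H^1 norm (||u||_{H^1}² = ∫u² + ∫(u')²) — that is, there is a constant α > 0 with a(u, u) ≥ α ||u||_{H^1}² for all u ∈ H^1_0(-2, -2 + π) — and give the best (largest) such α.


α = 1

Coercivity of a(·,·) on H^1_0(-2, -2 + π) means a(u, u) ≥ α ||u||_{H^1}² for every u ∈ H^1_0.
The interval has length L = π, and Poincaré/coercivity depend only on L. Here a(u, u) = ∫(u')² + (3)·∫u².
Here c = 3 ≥ 1, so a(u,u) = ∫(u')² + c∫u² ≥ ∫(u')² + ∫u² = ||u||_{H^1}², i.e. α = 1 works. No larger α is possible: a(u,u) ≥ α||u||_{H^1}² means (1−α)∫(u')² ≥ (α−c)∫u², and for the modes u_n = sin(nπ(x−x₀)/L) (x₀ the left endpoint) one has ∫u_n²/∫(u_n')² = (L/(nπ))² → 0, so a(u_n,u_n)/||u_n||_{H^1}² → 1. Hence the optimal constant is α = 1.
Therefore α = 1.


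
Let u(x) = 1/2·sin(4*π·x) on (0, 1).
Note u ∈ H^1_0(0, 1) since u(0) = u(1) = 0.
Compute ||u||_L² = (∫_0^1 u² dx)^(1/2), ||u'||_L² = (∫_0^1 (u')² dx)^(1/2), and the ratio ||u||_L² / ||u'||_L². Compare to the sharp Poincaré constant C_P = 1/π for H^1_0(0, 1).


||u||_L² / ||u'||_L² = 1/(4*π) < C_P = 1/π.

u(x) = 1/2·sin(4*π·x), so u'(x) = 2*π*cos(4*π*x).
Writing u(x) = A·sin(kπx/L) with A = 1/2 and k = 4, use ∫_0^L sin²(kπx/L) dx = L/2 and ∫_0^L cos²(kπx/L) dx = L/2.
u² = 1/4·sin²(4*π·x) and (u')² = 4*π^2·cos²(4*π·x), and each of sin², cos² integrates to L/2 = 1/2 over (0, 1).
∫_0^1 u² dx = 1/8, so ||u||_L² = sqrt(2)/4.
∫_0^1 (u')² dx = 2*π^2, so ||u'||_L² = sqrt(2)*π.
Ratio ||u||_L² / ||u'||_L² = 1/(4*π).
Sharp Poincaré constant on H^1_0(0, 1) is C_P = L/π = 1/π, achieved by sin(π·x).
This is the k = 4 harmonic; the ratio L/(kπ) is strictly less than C_P = L/π, consistent with the sharp inequality ||u||_L² ≤ C_P ||u'||_L².


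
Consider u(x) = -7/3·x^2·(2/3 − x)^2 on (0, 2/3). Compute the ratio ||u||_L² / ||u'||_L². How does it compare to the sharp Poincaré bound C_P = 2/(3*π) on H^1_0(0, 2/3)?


||u||_L² / ||u'||_L² = sqrt(3)/9 < C_P = 2/(3*π).

u(x) = -7/3·x^2·(2/3 − x)^2, so u'(x) = 28*x*(-9*x^2 + 9*x - 2)/27.
u(x) = -7/3·x^2·(2/3 − x)^2 vanishes at x = 0 and x = 2/3, so u ∈ H^1_0(0, 2/3). Differentiate via the product rule and integrate the resulting polynomials term by term.
  ∫_0^2/3 u² dx = ∫_0^2/3 (49*x^8/9 - 392*x^7/27 + 392*x^6/27 - 1568*x^5/243 + 784*x^4/729) dx. Term by term:
    ∫_0^2/3 49*x^8/9 dx = 25088/1594323;  ∫_0^2/3 -392*x^7/27 dx = -12544/177147;  ∫_0^2/3 392*x^6/27 dx = 7168/59049;
    ∫_0^2/3 -1568*x^5/243 dx = -50176/531441;  ∫_0^2/3 784*x^4/729 dx = 25088/885735.
  Sum: 25088/1594323 − 12544/177147 + 7168/59049 − 50176/531441 + 25088/885735 = 1792/7971615.
  ∫_0^2/3 (u')² dx = ∫_0^2/3 (784*x^6/9 - 1568*x^5/9 + 10192*x^4/81 - 3136*x^3/81 + 3136*x^2/729) dx. Term by term:
    ∫_0^2/3 784*x^6/9 dx = 14336/19683;  ∫_0^2/3 -1568*x^5/9 dx = -50176/19683;  ∫_0^2/3 10192*x^4/81 dx = 326144/98415;
    ∫_0^2/3 -3136*x^3/81 dx = -12544/6561;  ∫_0^2/3 3136*x^2/729 dx = 25088/59049.
  Sum: 14336/19683 − 50176/19683 + 326144/98415 − 12544/6561 + 25088/59049 = 1792/295245.
∫_0^2/3 u² dx = 1792/7971615, so ||u||_L² = 16*sqrt(105)/10935.
∫_0^2/3 (u')² dx = 1792/295245, so ||u'||_L² = 16*sqrt(35)/1215.
Ratio ||u||_L² / ||u'||_L² = sqrt(3)/9.
Sharp Poincaré constant on H^1_0(0, 2/3) is C_P = L/π = 2/(3*π), achieved by sin(3*π/2·x).
A polynomial bump cannot attain the sharp Poincaré constant (only the first sine eigenfunction does), so the ratio is strictly less than C_P, consistent with ||u||_L² ≤ C_P ||u'||_L².


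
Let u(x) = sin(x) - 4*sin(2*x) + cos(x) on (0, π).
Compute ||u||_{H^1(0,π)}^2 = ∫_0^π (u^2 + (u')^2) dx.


||u||_{H^1(0,π)}^2 = -64/3 + 42*π

u'(x) = -sin(x) + cos(x) - 8*cos(2*x).
Expand u² and (u')² and integrate term by term on (0, π), using: for integers n ≥ 1, ∫_0^π sin²(nx) dx = ∫_0^π cos²(nx) dx = π/2; for n ≠ n', ∫_0^π sin(nx)sin(n'x) dx = ∫_0^π cos(nx)cos(n'x) dx = 0; and by product-to-sum, ∫_0^π sin(nx)cos(n'x) dx = ½∫_0^π [sin((n+n')x) + sin((n−n')x)] dx, which is 0 when n+n' is even and 2n/(n²−n'²) when n+n' is odd (it need not vanish on (0, π)).
  u² squared terms: (-4)²·∫sin(2x)² dx = 16·π/2 = 8*π;  (1)²·∫cos(x)² dx = 1·π/2 = π/2;  (1)²·∫sin(x)² dx = 1·π/2 = π/2.
  u² cross terms: 2·(-4)·(1)·∫sin(2x)·cos(x) dx = -8·(4/3) = -32/3;  2·(-4)·(1)·∫sin(2x)·sin(x) dx = -8·(0) = 0;  2·(1)·(1)·∫cos(x)·sin(x) dx = 2·(0) = 0.
  So ∫_0^π u² dx = 8*π + π/2 + π/2 − 32/3 + 0 + 0 = -32/3 + 9*π.
  (u')² squared terms: (-1)²·∫sin(x)² dx = 1·π/2 = π/2;  (-8)²·∫cos(2x)² dx = 64·π/2 = 32*π;  (1)²·∫cos(x)² dx = 1·π/2 = π/2.
  (u')² cross terms: 2·(-1)·(-8)·∫sin(x)·cos(2x) dx = 16·(-2/3) = -32/3;  2·(-1)·(1)·∫sin(x)·cos(x) dx = -2·(0) = 0;  2·(-8)·(1)·∫cos(2x)·cos(x) dx = -16·(0) = 0.
  So ∫_0^π (u')² dx = π/2 + 32*π + π/2 − 32/3 + 0 + 0 = -32/3 + 33*π.
||u||_{H^1}^2 = (-32/3 + 9*π) + (-32/3 + 33*π) = -64/3 + 42*π.


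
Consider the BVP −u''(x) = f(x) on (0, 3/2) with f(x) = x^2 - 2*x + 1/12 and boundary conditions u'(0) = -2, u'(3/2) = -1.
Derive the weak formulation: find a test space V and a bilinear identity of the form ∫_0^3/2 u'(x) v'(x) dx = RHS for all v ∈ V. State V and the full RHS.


V = H^1(0, 3/2) (v unrestricted at boundary; u is determined up to an additive constant); weak form: ∫_0^3/2 u'v' dx = ∫_0^3/2 (x^2 - 2*x + 1/12) v dx − v(3/2) + 2·v(0) for all v ∈ V.

Multiply both sides by a test function v and integrate from 0 to 3/2:
  ∫_0^3/2 −u''(x) v(x) dx = ∫_0^3/2 f(x) v(x) dx.
Integrate the LHS by parts once:
  ∫_0^3/2 −u'' v dx = −[u'(x) v(x)]_0^3/2 + ∫_0^3/2 u'(x) v'(x) dx.
Thus ∫_0^3/2 u'(x) v'(x) dx = ∫_0^3/2 f(x) v(x) dx + [u'(x) v(x)]_0^3/2.
Choose V so that boundary terms are either known or forced to vanish.
u has inhomogeneous Neumann u'(0) = -2, u'(3/2) = -1. [u' v]_0^3/2 = (-1)·v(3/2) − (-2)·v(0) = − v(3/2) + 2·v(0). Take V = H^1(0, 3/2); boundary term becomes part of RHS.
Weak formulation: find u (satisfying any essential BC) such that ∫_0^3/2 u'(x) v'(x) dx = ∫_0^3/2 f v dx − v(3/2) + 2·v(0) for all v ∈ V (Neumann data are natural BCs: they enter the RHS as boundary terms).
Substituting f(x) = x^2 - 2*x + 1/12, the right-hand side is ∫_0^3/2 (x^2 - 2*x + 1/12) v dx − v(3/2) + 2·v(0).
Compatibility check (pure Neumann): taking v ≡ 1 ∈ V gives 0 = ∫_0^3/2 f dx + (-1) − (-2), i.e. ∫_0^3/2 f dx must equal u'(0) − u'(3/2) = -1. Indeed ∫_0^3/2 (x^2 - 2*x + 1/12) dx = -1, so the data are compatible. The solution is then unique only up to an additive constant (fix it e.g. by requiring ∫_0^3/2 u dx = 0).


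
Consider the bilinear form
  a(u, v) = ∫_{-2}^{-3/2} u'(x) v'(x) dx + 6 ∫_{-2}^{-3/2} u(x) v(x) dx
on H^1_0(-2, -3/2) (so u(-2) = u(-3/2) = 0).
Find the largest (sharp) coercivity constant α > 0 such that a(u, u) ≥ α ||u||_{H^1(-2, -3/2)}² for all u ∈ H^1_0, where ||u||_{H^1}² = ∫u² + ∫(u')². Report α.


α = 1

Coercivity of a(·,·) on H^1_0(-2, -3/2) means a(u, u) ≥ α ||u||_{H^1}² for every u ∈ H^1_0.
The interval has length L = 1/2, and Poincaré/coercivity depend only on L. Here a(u, u) = ∫(u')² + (6)·∫u².
Here c = 6 ≥ 1, so a(u,u) = ∫(u')² + c∫u² ≥ ∫(u')² + ∫u² = ||u||_{H^1}², i.e. α = 1 works. No larger α is possible: a(u,u) ≥ α||u||_{H^1}² means (1−α)∫(u')² ≥ (α−c)∫u², and for the modes u_n = sin(nπ(x−x₀)/L) (x₀ the left endpoint) one has ∫u_n²/∫(u_n')² = (L/(nπ))² → 0, so a(u_n,u_n)/||u_n||_{H^1}² → 1. Hence the optimal constant is α = 1.
Therefore α = 1.


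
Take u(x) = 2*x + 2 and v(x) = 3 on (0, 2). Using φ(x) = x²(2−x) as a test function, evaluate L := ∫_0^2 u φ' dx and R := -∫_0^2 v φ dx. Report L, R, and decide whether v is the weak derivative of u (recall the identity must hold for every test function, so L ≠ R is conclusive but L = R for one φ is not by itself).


LHS = -8/3, RHS = -4. No, v is not the weak derivative of u.

u(x) = 2*x + 2, classical derivative u'(x) = 2.
φ(x) = x²(2−x), so φ'(x) = x*(4 - 3*x).
Note φ(0) = φ(2) = 0, so the boundary term u·φ vanishes.
LHS = ∫_0^2 u(x) φ'(x) dx = ∫_0^2 (-6*x^3 + 2*x^2 + 8*x) dx. Term by term:
  ∫_0^2 -6*x^3 dx = -24;  ∫_0^2 2*x^2 dx = 16/3;  ∫_0^2 8*x dx = 16.
Sum: -24 + 16/3 + 16 = -8/3.
So LHS = -8/3.
∫_0^2 v(x) φ(x) dx = ∫_0^2 (-3*x^3 + 6*x^2) dx. Term by term:
  ∫_0^2 -3*x^3 dx = -12;  ∫_0^2 6*x^2 dx = 16.
Sum: -12 + 16 = 4.
So RHS = -∫_0^2 v(x) φ(x) dx = -4.
LHS − RHS = 4/3 ≠ 0, so the identity fails.
(For a valid weak derivative the identity must hold for EVERY test function, in particular this one. The failure shows v is NOT the weak derivative of u.)
Correct weak derivative would be u'(x) = 2.


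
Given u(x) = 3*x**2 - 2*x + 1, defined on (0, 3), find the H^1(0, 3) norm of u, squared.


||u||_{H^1}^2 = 2487/5

The H^1 norm (squared) on an interval (0, L) is
  ||u||_{H^1}^2 = ∫_0^L u(x)^2 dx + ∫_0^L u'(x)^2 dx.
Compute u'(x) = 6*x - 2.
Then u(x)^2 = 9*x**4 - 12*x**3 + 10*x**2 - 4*x + 1 and u'(x)^2 = 36*x**2 - 24*x + 4.
Integrate each monomial from 0 to 3 using ∫_0^3 c·x^n dx = c·3^(n+1)/(n+1):
  ∫_0^3 u(x)^2 dx = ∫_0^3 (9*x^4 - 12*x^3 + 10*x^2 - 4*x + 1) dx. Term by term:
    ∫_0^3 9*x^4 dx = 2187/5;  ∫_0^3 -12*x^3 dx = -243;  ∫_0^3 10*x^2 dx = 90;
    ∫_0^3 -4*x dx = -18;  ∫_0^3 1 dx = 3.
  Sum: 2187/5 − 243 + 90 − 18 + 3 = 1347/5.
  ∫_0^3 u'(x)^2 dx = ∫_0^3 (36*x^2 - 24*x + 4) dx. Term by term:
    ∫_0^3 36*x^2 dx = 324;  ∫_0^3 -24*x dx = -108;  ∫_0^3 4 dx = 12.
  Sum: 324 − 108 + 12 = 228.
Adding: ||u||_{H^1}^2 = 1347/5 + 228 = 2487/5.


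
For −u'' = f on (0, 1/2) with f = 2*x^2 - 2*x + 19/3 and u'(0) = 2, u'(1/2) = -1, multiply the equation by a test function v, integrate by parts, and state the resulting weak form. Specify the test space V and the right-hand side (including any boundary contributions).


V = H^1(0, 1/2) (v unrestricted at boundary; u is determined up to an additive constant); weak form: ∫_0^1/2 u'v' dx = ∫_0^1/2 (2*x^2 - 2*x + 19/3) v dx − v(1/2) − 2·v(0) for all v ∈ V.

Multiply both sides by a test function v and integrate from 0 to 1/2:
  ∫_0^1/2 −u''(x) v(x) dx = ∫_0^1/2 f(x) v(x) dx.
Integrate the LHS by parts once:
  ∫_0^1/2 −u'' v dx = −[u'(x) v(x)]_0^1/2 + ∫_0^1/2 u'(x) v'(x) dx.
Thus ∫_0^1/2 u'(x) v'(x) dx = ∫_0^1/2 f(x) v(x) dx + [u'(x) v(x)]_0^1/2.
Choose V so that boundary terms are either known or forced to vanish.
u has inhomogeneous Neumann u'(0) = 2, u'(1/2) = -1. [u' v]_0^1/2 = (-1)·v(1/2) − (2)·v(0) = − v(1/2) − 2·v(0). Take V = H^1(0, 1/2); boundary term becomes part of RHS.
Weak formulation: find u (satisfying any essential BC) such that ∫_0^1/2 u'(x) v'(x) dx = ∫_0^1/2 f v dx − v(1/2) − 2·v(0) for all v ∈ V (Neumann data are natural BCs: they enter the RHS as boundary terms).
Substituting f(x) = 2*x^2 - 2*x + 19/3, the right-hand side is ∫_0^1/2 (2*x^2 - 2*x + 19/3) v dx − v(1/2) − 2·v(0).
Compatibility check (pure Neumann): taking v ≡ 1 ∈ V gives 0 = ∫_0^1/2 f dx + (-1) − (2), i.e. ∫_0^1/2 f dx must equal u'(0) − u'(1/2) = 3. Indeed ∫_0^1/2 (2*x^2 - 2*x + 19/3) dx = 3, so the data are compatible. The solution is then unique only up to an additive constant (fix it e.g. by requiring ∫_0^1/2 u dx = 0).


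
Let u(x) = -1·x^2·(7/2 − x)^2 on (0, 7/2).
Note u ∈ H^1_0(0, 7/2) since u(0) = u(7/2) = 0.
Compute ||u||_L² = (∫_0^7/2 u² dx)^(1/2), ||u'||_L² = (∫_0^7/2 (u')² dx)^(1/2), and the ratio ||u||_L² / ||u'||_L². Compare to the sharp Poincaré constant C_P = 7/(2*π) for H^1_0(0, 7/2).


||u||_L² / ||u'||_L² = 7*sqrt(3)/12 < C_P = 7/(2*π).

u(x) = -1·x^2·(7/2 − x)^2, so u'(x) = x*(-8*x^2 + 42*x - 49)/2.
u(x) = -1·x^2·(7/2 − x)^2 vanishes at x = 0 and x = 7/2, so u ∈ H^1_0(0, 7/2). Differentiate via the product rule and integrate the resulting polynomials term by term.
  ∫_0^7/2 u² dx = ∫_0^7/2 (x^8 - 14*x^7 + 147*x^6/2 - 343*x^5/2 + 2401*x^4/16) dx. Term by term:
    ∫_0^7/2 x^8 dx = 40353607/4608;  ∫_0^7/2 -14*x^7 dx = -40353607/1024;  ∫_0^7/2 147*x^6/2 dx = 17294403/256;
    ∫_0^7/2 -343*x^5/2 dx = -40353607/768;  ∫_0^7/2 2401*x^4/16 dx = 40353607/2560.
  Sum: 40353607/4608 − 40353607/1024 + 17294403/256 − 40353607/768 + 40353607/2560 = 5764801/46080.
  ∫_0^7/2 (u')² dx = ∫_0^7/2 (16*x^6 - 168*x^5 + 637*x^4 - 1029*x^3 + 2401*x^2/4) dx. Term by term:
    ∫_0^7/2 16*x^6 dx = 117649/8;  ∫_0^7/2 -168*x^5 dx = -823543/16;  ∫_0^7/2 637*x^4 dx = 10706059/160;
    ∫_0^7/2 -1029*x^3 dx = -2470629/64;  ∫_0^7/2 2401*x^2/4 dx = 823543/96.
  Sum: 117649/8 − 823543/16 + 10706059/160 − 2470629/64 + 823543/96 = 117649/960.
∫_0^7/2 u² dx = 5764801/46080, so ||u||_L² = 2401*sqrt(5)/480.
∫_0^7/2 (u')² dx = 117649/960, so ||u'||_L² = 343*sqrt(15)/120.
Ratio ||u||_L² / ||u'||_L² = 7*sqrt(3)/12.
Sharp Poincaré constant on H^1_0(0, 7/2) is C_P = L/π = 7/(2*π), achieved by sin(2*π/7·x).
A polynomial bump cannot attain the sharp Poincaré constant (only the first sine eigenfunction does), so the ratio is strictly less than C_P, consistent with ||u||_L² ≤ C_P ||u'||_L².


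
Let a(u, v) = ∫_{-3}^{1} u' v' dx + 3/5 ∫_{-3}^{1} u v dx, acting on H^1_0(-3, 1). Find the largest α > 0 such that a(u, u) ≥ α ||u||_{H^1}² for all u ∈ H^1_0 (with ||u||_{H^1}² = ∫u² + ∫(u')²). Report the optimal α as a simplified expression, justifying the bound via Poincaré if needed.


α = (48/5 + π^2)/(π^2 + 16)

Coercivity of a(·,·) on H^1_0(-3, 1) means a(u, u) ≥ α ||u||_{H^1}² for every u ∈ H^1_0.
The interval has length L = 4, and Poincaré/coercivity depend only on L. Here a(u, u) = ∫(u')² + (3/5)·∫u².
Here 0 < c = 3/5 < 1. The condition a(u,u) ≥ α||u||_{H^1}² reads (1−α)∫(u')² ≥ (α−c)∫u². Any admissible α is ≤ 1 (rapidly oscillating u have ∫u²/∫(u')² → 0), and α = 1 would force 0 ≥ (1−c)∫u², impossible since c < 1; so 1−α > 0. By the sharp Poincaré inequality on H^1_0 of an interval of length L, ∫(u')² ≥ (π/L)²∫u² with equality for the first sine mode sin(π(x−x₀)/L) (x₀ the left endpoint), so the inequality holds for all u iff (1−α)(π/L)² ≥ α − c, i.e. α ≤ ((π/L)² + c)/((π/L)² + 1) = (1 + c(L/π)²)/(1 + (L/π)²). With (π/L)² = π^2/16 and c = 3/5, the largest admissible constant is α = ((π/L)² + c)/((π/L)² + 1).
Simplifying, α = (48/5 + π^2)/(π^2 + 16).


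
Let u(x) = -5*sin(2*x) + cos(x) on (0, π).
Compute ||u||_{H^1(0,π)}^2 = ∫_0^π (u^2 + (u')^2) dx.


||u||_{H^1(0,π)}^2 = -80/3 + 127*π/2

u'(x) = -sin(x) - 10*cos(2*x).
Expand u² and (u')² and integrate term by term on (0, π), using: for integers n ≥ 1, ∫_0^π sin²(nx) dx = ∫_0^π cos²(nx) dx = π/2; for n ≠ n', ∫_0^π sin(nx)sin(n'x) dx = ∫_0^π cos(nx)cos(n'x) dx = 0; and by product-to-sum, ∫_0^π sin(nx)cos(n'x) dx = ½∫_0^π [sin((n+n')x) + sin((n−n')x)] dx, which is 0 when n+n' is even and 2n/(n²−n'²) when n+n' is odd (it need not vanish on (0, π)).
  u² squared terms: (-5)²·∫sin(2x)² dx = 25·π/2 = 25*π/2;  (1)²·∫cos(x)² dx = 1·π/2 = π/2.
  u² cross terms: 2·(-5)·(1)·∫sin(2x)·cos(x) dx = -10·(4/3) = -40/3.
  So ∫_0^π u² dx = 25*π/2 + π/2 − 40/3 = -40/3 + 13*π.
  (u')² squared terms: (-1)²·∫sin(x)² dx = 1·π/2 = π/2;  (-10)²·∫cos(2x)² dx = 100·π/2 = 50*π.
  (u')² cross terms: 2·(-1)·(-10)·∫sin(x)·cos(2x) dx = 20·(-2/3) = -40/3.
  So ∫_0^π (u')² dx = π/2 + 50*π − 40/3 = -40/3 + 101*π/2.
||u||_{H^1}^2 = (-40/3 + 13*π) + (-40/3 + 101*π/2) = -80/3 + 127*π/2.


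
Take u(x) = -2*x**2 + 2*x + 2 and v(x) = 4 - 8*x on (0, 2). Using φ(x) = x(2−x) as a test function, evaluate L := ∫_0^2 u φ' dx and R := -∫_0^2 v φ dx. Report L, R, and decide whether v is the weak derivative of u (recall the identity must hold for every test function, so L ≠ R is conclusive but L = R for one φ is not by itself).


LHS = 8/3, RHS = 16/3. No, v is not the weak derivative of u.

u(x) = -2*x**2 + 2*x + 2, classical derivative u'(x) = 2 - 4*x.
φ(x) = x(2−x), so φ'(x) = 2 - 2*x.
Note φ(0) = φ(2) = 0, so the boundary term u·φ vanishes.
LHS = ∫_0^2 u(x) φ'(x) dx = ∫_0^2 (4*x^3 - 8*x^2 + 4) dx. Term by term:
  ∫_0^2 4*x^3 dx = 16;  ∫_0^2 -8*x^2 dx = -64/3;  ∫_0^2 4 dx = 8.
Sum: 16 − 64/3 + 8 = 8/3.
So LHS = 8/3.
∫_0^2 v(x) φ(x) dx = ∫_0^2 (8*x^3 - 20*x^2 + 8*x) dx. Term by term:
  ∫_0^2 8*x^3 dx = 32;  ∫_0^2 -20*x^2 dx = -160/3;  ∫_0^2 8*x dx = 16.
Sum: 32 − 160/3 + 16 = -16/3.
So RHS = -∫_0^2 v(x) φ(x) dx = 16/3.
LHS − RHS = -8/3 ≠ 0, so the identity fails.
(For a valid weak derivative the identity must hold for EVERY test function, in particular this one. The failure shows v is NOT the weak derivative of u.)
Correct weak derivative would be u'(x) = 2 - 4*x.


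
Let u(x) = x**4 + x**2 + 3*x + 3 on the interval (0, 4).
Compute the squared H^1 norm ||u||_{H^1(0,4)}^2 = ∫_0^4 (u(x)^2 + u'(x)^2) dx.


||u||_{H^1}^2 = 26050856/315

The H^1 norm (squared) on an interval (0, L) is
  ||u||_{H^1}^2 = ∫_0^L u(x)^2 dx + ∫_0^L u'(x)^2 dx.
Compute u'(x) = 4*x**3 + 2*x + 3.
Then u(x)^2 = x**8 + 2*x**6 + 6*x**5 + 7*x**4 + 6*x**3 + 15*x**2 + 18*x + 9 and u'(x)^2 = 16*x**6 + 16*x**4 + 24*x**3 + 4*x**2 + 12*x + 9.
Integrate each monomial from 0 to 4 using ∫_0^4 c·x^n dx = c·4^(n+1)/(n+1):
  ∫_0^4 u(x)^2 dx = ∫_0^4 (x^8 + 2*x^6 + 6*x^5 + 7*x^4 + 6*x^3 + 15*x^2 + 18*x + 9) dx. Term by term:
    ∫_0^4 x^8 dx = 262144/9;  ∫_0^4 2*x^6 dx = 32768/7;  ∫_0^4 6*x^5 dx = 4096;
    ∫_0^4 7*x^4 dx = 7168/5;  ∫_0^4 6*x^3 dx = 384;  ∫_0^4 15*x^2 dx = 320;
    ∫_0^4 18*x dx = 144;  ∫_0^4 9 dx = 36.
  Sum: 262144/9 + 32768/7 + 4096 + 7168/5 + 384 + 320 + 144 + 36 = 12669884/315.
  ∫_0^4 u'(x)^2 dx = ∫_0^4 (16*x^6 + 16*x^4 + 24*x^3 + 4*x^2 + 12*x + 9) dx. Term by term:
    ∫_0^4 16*x^6 dx = 262144/7;  ∫_0^4 16*x^4 dx = 16384/5;  ∫_0^4 24*x^3 dx = 1536;
    ∫_0^4 4*x^2 dx = 256/3;  ∫_0^4 12*x dx = 96;  ∫_0^4 9 dx = 36.
  Sum: 262144/7 + 16384/5 + 1536 + 256/3 + 96 + 36 = 4460324/105.
Adding: ||u||_{H^1}^2 = 12669884/315 + 4460324/105 = 26050856/315.


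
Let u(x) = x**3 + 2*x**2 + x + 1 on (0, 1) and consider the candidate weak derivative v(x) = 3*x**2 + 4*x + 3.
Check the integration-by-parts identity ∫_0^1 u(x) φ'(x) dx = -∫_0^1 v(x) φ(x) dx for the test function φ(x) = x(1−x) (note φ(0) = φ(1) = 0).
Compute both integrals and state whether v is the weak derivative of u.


LHS = -13/20, RHS = -59/60. No, v is not the weak derivative of u.

u(x) = x**3 + 2*x**2 + x + 1, classical derivative u'(x) = 3*x**2 + 4*x + 1.
φ(x) = x(1−x), so φ'(x) = 1 - 2*x.
Note φ(0) = φ(1) = 0, so the boundary term u·φ vanishes.
LHS = ∫_0^1 u(x) φ'(x) dx = ∫_0^1 (-2*x^4 - 3*x^3 - x + 1) dx. Term by term:
  ∫_0^1 -2*x^4 dx = -2/5;  ∫_0^1 -3*x^3 dx = -3/4;  ∫_0^1 -x dx = -1/2;
  ∫_0^1 1 dx = 1.
Sum: -2/5 − 3/4 − 1/2 + 1 = -13/20.
So LHS = -13/20.
∫_0^1 v(x) φ(x) dx = ∫_0^1 (-3*x^4 - x^3 + x^2 + 3*x) dx. Term by term:
  ∫_0^1 -3*x^4 dx = -3/5;  ∫_0^1 -x^3 dx = -1/4;  ∫_0^1 x^2 dx = 1/3;
  ∫_0^1 3*x dx = 3/2.
Sum: -3/5 − 1/4 + 1/3 + 3/2 = 59/60.
So RHS = -∫_0^1 v(x) φ(x) dx = -59/60.
LHS − RHS = 1/3 ≠ 0, so the identity fails.
(For a valid weak derivative the identity must hold for EVERY test function, in particular this one. The failure shows v is NOT the weak derivative of u.)
Correct weak derivative would be u'(x) = 3*x**2 + 4*x + 1.


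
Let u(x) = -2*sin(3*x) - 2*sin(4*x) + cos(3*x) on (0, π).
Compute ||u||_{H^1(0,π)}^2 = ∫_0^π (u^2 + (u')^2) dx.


||u||_{H^1(0,π)}^2 = -320/7 + 59*π

u'(x) = -3*sin(3*x) - 6*cos(3*x) - 8*cos(4*x).
Expand u² and (u')² and integrate term by term on (0, π), using: for integers n ≥ 1, ∫_0^π sin²(nx) dx = ∫_0^π cos²(nx) dx = π/2; for n ≠ n', ∫_0^π sin(nx)sin(n'x) dx = ∫_0^π cos(nx)cos(n'x) dx = 0; and by product-to-sum, ∫_0^π sin(nx)cos(n'x) dx = ½∫_0^π [sin((n+n')x) + sin((n−n')x)] dx, which is 0 when n+n' is even and 2n/(n²−n'²) when n+n' is odd (it need not vanish on (0, π)).
  u² squared terms: (-2)²·∫sin(3x)² dx = 4·π/2 = 2*π;  (-2)²·∫sin(4x)² dx = 4·π/2 = 2*π;  (1)²·∫cos(3x)² dx = 1·π/2 = π/2.
  u² cross terms: 2·(-2)·(-2)·∫sin(3x)·sin(4x) dx = 8·(0) = 0;  2·(-2)·(1)·∫sin(3x)·cos(3x) dx = -4·(0) = 0;  2·(-2)·(1)·∫sin(4x)·cos(3x) dx = -4·(8/7) = -32/7.
  So ∫_0^π u² dx = 2*π + 2*π + π/2 + 0 + 0 − 32/7 = -32/7 + 9*π/2.
  (u')² squared terms: (-8)²·∫cos(4x)² dx = 64·π/2 = 32*π;  (-6)²·∫cos(3x)² dx = 36·π/2 = 18*π;  (-3)²·∫sin(3x)² dx = 9·π/2 = 9*π/2.
  (u')² cross terms: 2·(-8)·(-6)·∫cos(4x)·cos(3x) dx = 96·(0) = 0;  2·(-8)·(-3)·∫cos(4x)·sin(3x) dx = 48·(-6/7) = -288/7;  2·(-6)·(-3)·∫cos(3x)·sin(3x) dx = 36·(0) = 0.
  So ∫_0^π (u')² dx = 32*π + 18*π + 9*π/2 + 0 − 288/7 + 0 = -288/7 + 109*π/2.
||u||_{H^1}^2 = (-32/7 + 9*π/2) + (-288/7 + 109*π/2) = -320/7 + 59*π.


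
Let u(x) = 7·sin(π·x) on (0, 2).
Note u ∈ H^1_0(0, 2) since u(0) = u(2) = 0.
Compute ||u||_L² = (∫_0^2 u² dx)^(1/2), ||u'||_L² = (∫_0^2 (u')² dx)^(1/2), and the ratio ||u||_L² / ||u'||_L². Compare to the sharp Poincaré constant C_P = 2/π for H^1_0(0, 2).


||u||_L² / ||u'||_L² = 1/π < C_P = 2/π.

u(x) = 7·sin(π·x), so u'(x) = 7*π*cos(π*x).
Writing u(x) = A·sin(kπx/L) with A = 7 and k = 2, use ∫_0^L sin²(kπx/L) dx = L/2 and ∫_0^L cos²(kπx/L) dx = L/2.
u² = 49·sin²(π·x) and (u')² = 49*π^2·cos²(π·x), and each of sin², cos² integrates to L/2 = 1 over (0, 2).
∫_0^2 u² dx = 49, so ||u||_L² = 7.
∫_0^2 (u')² dx = 49*π^2, so ||u'||_L² = 7*π.
Ratio ||u||_L² / ||u'||_L² = 1/π.
Sharp Poincaré constant on H^1_0(0, 2) is C_P = L/π = 2/π, achieved by sin(π/2·x).
This is the k = 2 harmonic; the ratio L/(kπ) is strictly less than C_P = L/π, consistent with the sharp inequality ||u||_L² ≤ C_P ||u'||_L².


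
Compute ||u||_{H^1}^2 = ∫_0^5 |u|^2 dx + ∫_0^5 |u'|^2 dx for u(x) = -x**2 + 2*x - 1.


||u||_{H^1}^2 = 875/3

The H^1 norm (squared) on an interval (0, L) is
  ||u||_{H^1}^2 = ∫_0^L u(x)^2 dx + ∫_0^L u'(x)^2 dx.
Compute u'(x) = 2 - 2*x.
Then u(x)^2 = x**4 - 4*x**3 + 6*x**2 - 4*x + 1 and u'(x)^2 = 4*x**2 - 8*x + 4.
Integrate each monomial from 0 to 5 using ∫_0^5 c·x^n dx = c·5^(n+1)/(n+1):
  ∫_0^5 u(x)^2 dx = ∫_0^5 (x^4 - 4*x^3 + 6*x^2 - 4*x + 1) dx. Term by term:
    ∫_0^5 x^4 dx = 625;  ∫_0^5 -4*x^3 dx = -625;  ∫_0^5 6*x^2 dx = 250;
    ∫_0^5 -4*x dx = -50;  ∫_0^5 1 dx = 5.
  Sum: 625 − 625 + 250 − 50 + 5 = 205.
  ∫_0^5 u'(x)^2 dx = ∫_0^5 (4*x^2 - 8*x + 4) dx. Term by term:
    ∫_0^5 4*x^2 dx = 500/3;  ∫_0^5 -8*x dx = -100;  ∫_0^5 4 dx = 20.
  Sum: 500/3 − 100 + 20 = 260/3.
Adding: ||u||_{H^1}^2 = 205 + 260/3 = 875/3.


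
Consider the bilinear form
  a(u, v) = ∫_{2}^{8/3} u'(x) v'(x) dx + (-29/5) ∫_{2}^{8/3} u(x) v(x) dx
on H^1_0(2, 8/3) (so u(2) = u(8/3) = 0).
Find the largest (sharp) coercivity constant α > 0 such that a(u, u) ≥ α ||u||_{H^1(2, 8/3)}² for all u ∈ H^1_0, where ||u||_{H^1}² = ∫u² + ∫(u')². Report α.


α = (-116 + 45*π^2)/(5*(4 + 9*π^2))

Coercivity of a(·,·) on H^1_0(2, 8/3) means a(u, u) ≥ α ||u||_{H^1}² for every u ∈ H^1_0.
The interval has length L = 2/3, and Poincaré/coercivity depend only on L. Here a(u, u) = ∫(u')² + (-29/5)·∫u².
Here c = -29/5 < 0 with |c| < (π/L)² = 9*π^2/4, so coercivity still holds. The condition a(u,u) ≥ α||u||_{H^1}² reads (1−α)∫(u')² ≥ (α−c)∫u². Any admissible α is ≤ 1 (rapidly oscillating u have ∫u²/∫(u')² → 0), and α = 1 would force 0 ≥ (1−c)∫u², impossible since c < 1; so 1−α > 0. By the sharp Poincaré inequality on H^1_0 of an interval of length L, ∫(u')² ≥ (π/L)²∫u² with equality for the first sine mode sin(π(x−x₀)/L) (x₀ the left endpoint), so the inequality holds for all u iff (1−α)(π/L)² ≥ α − c, i.e. α ≤ ((π/L)² + c)/((π/L)² + 1) = (1 + c(L/π)²)/(1 + (L/π)²). (Direct route, valid since c ≤ 0: Poincaré gives c∫u² ≥ c(L/π)²∫(u')², so a(u,u) ≥ (1 + c(L/π)²)∫(u')², while ||u||_{H^1}² ≤ (1 + (L/π)²)∫(u')²; dividing yields the same α.) With (π/L)² = 9*π^2/4 and c = -29/5, the largest admissible constant is α = ((π/L)² + c)/((π/L)² + 1).
Simplifying, α = (-116 + 45*π^2)/(5*(4 + 9*π^2)).


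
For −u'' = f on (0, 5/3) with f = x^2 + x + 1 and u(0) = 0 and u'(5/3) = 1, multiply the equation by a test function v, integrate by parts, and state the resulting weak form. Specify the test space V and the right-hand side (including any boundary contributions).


V = {v ∈ H^1(0, 5/3) : v(0) = 0} (test functions vanish at x = 0 where u is specified); weak form: ∫_0^5/3 u'v' dx = ∫_0^5/3 (x^2 + x + 1) v dx + v(5/3) for all v ∈ V.

Multiply both sides by a test function v and integrate from 0 to 5/3:
  ∫_0^5/3 −u''(x) v(x) dx = ∫_0^5/3 f(x) v(x) dx.
Integrate the LHS by parts once:
  ∫_0^5/3 −u'' v dx = −[u'(x) v(x)]_0^5/3 + ∫_0^5/3 u'(x) v'(x) dx.
Thus ∫_0^5/3 u'(x) v'(x) dx = ∫_0^5/3 f(x) v(x) dx + [u'(x) v(x)]_0^5/3.
Choose V so that boundary terms are either known or forced to vanish.
Mixed BC: u(0) = 0 (Dirichlet) and u'(5/3) = 1 (Neumann). Define V = {v ∈ H^1(0, 5/3) : v(0) = 0}. Then [u' v]_0^5/3 = u'(5/3)·v(5/3) − u'(0)·0 = v(5/3).
Weak formulation: find u (satisfying any essential BC) such that ∫_0^5/3 u'(x) v'(x) dx = ∫_0^5/3 f v dx + v(5/3) for all v ∈ V (Dirichlet at 0 absorbed into V; Neumann datum at x = 5/3 contributes the boundary term).
Substituting f(x) = x^2 + x + 1, the right-hand side is ∫_0^5/3 (x^2 + x + 1) v dx + v(5/3).


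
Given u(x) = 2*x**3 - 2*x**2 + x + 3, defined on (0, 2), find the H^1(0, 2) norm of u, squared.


||u||_{H^1}^2 = 5976/35

The H^1 norm (squared) on an interval (0, L) is
  ||u||_{H^1}^2 = ∫_0^L u(x)^2 dx + ∫_0^L u'(x)^2 dx.
Compute u'(x) = 6*x**2 - 4*x + 1.
Then u(x)^2 = 4*x**6 - 8*x**5 + 8*x**4 + 8*x**3 - 11*x**2 + 6*x + 9 and u'(x)^2 = 36*x**4 - 48*x**3 + 28*x**2 - 8*x + 1.
Integrate each monomial from 0 to 2 using ∫_0^2 c·x^n dx = c·2^(n+1)/(n+1):
  ∫_0^2 u(x)^2 dx = ∫_0^2 (4*x^6 - 8*x^5 + 8*x^4 + 8*x^3 - 11*x^2 + 6*x + 9) dx. Term by term:
    ∫_0^2 4*x^6 dx = 512/7;  ∫_0^2 -8*x^5 dx = -256/3;  ∫_0^2 8*x^4 dx = 256/5;
    ∫_0^2 8*x^3 dx = 32;  ∫_0^2 -11*x^2 dx = -88/3;  ∫_0^2 6*x dx = 12;
    ∫_0^2 9 dx = 18.
  Sum: 512/7 − 256/3 + 256/5 + 32 − 88/3 + 12 + 18 = 7526/105.
  ∫_0^2 u'(x)^2 dx = ∫_0^2 (36*x^4 - 48*x^3 + 28*x^2 - 8*x + 1) dx. Term by term:
    ∫_0^2 36*x^4 dx = 1152/5;  ∫_0^2 -48*x^3 dx = -192;  ∫_0^2 28*x^2 dx = 224/3;
    ∫_0^2 -8*x dx = -16;  ∫_0^2 1 dx = 2.
  Sum: 1152/5 − 192 + 224/3 − 16 + 2 = 1486/15.
Adding: ||u||_{H^1}^2 = 7526/105 + 1486/15 = 5976/35.


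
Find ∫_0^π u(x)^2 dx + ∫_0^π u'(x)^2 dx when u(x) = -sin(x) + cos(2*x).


||u||_{H^1(0,π)}^2 = 20/3 + 7*π/2

u'(x) = -2*sin(2*x) - cos(x).
Expand u² and (u')² and integrate term by term on (0, π), using: for integers n ≥ 1, ∫_0^π sin²(nx) dx = ∫_0^π cos²(nx) dx = π/2; for n ≠ n', ∫_0^π sin(nx)sin(n'x) dx = ∫_0^π cos(nx)cos(n'x) dx = 0; and by product-to-sum, ∫_0^π sin(nx)cos(n'x) dx = ½∫_0^π [sin((n+n')x) + sin((n−n')x)] dx, which is 0 when n+n' is even and 2n/(n²−n'²) when n+n' is odd (it need not vanish on (0, π)).
  u² squared terms: (-1)²·∫sin(x)² dx = 1·π/2 = π/2;  (1)²·∫cos(2x)² dx = 1·π/2 = π/2.
  u² cross terms: 2·(-1)·(1)·∫sin(x)·cos(2x) dx = -2·(-2/3) = 4/3.
  So ∫_0^π u² dx = π/2 + π/2 + 4/3 = 4/3 + π.
  (u')² squared terms: (-1)²·∫cos(x)² dx = 1·π/2 = π/2;  (-2)²·∫sin(2x)² dx = 4·π/2 = 2*π.
  (u')² cross terms: 2·(-1)·(-2)·∫cos(x)·sin(2x) dx = 4·(4/3) = 16/3.
  So ∫_0^π (u')² dx = π/2 + 2*π + 16/3 = 16/3 + 5*π/2.
||u||_{H^1}^2 = (4/3 + π) + (16/3 + 5*π/2) = 20/3 + 7*π/2.


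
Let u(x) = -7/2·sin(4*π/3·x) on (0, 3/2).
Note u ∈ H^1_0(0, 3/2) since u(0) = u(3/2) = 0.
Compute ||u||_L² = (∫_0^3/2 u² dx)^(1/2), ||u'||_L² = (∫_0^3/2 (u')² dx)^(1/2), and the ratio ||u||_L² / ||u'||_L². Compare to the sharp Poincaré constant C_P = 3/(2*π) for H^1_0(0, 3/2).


||u||_L² / ||u'||_L² = 3/(4*π) < C_P = 3/(2*π).

u(x) = -7/2·sin(4*π/3·x), so u'(x) = -14*π*cos(4*π*x/3)/3.
Writing u(x) = A·sin(kπx/L) with A = -7/2 and k = 2, use ∫_0^L sin²(kπx/L) dx = L/2 and ∫_0^L cos²(kπx/L) dx = L/2.
u² = 49/4·sin²(4*π/3·x) and (u')² = 196*π^2/9·cos²(4*π/3·x), and each of sin², cos² integrates to L/2 = 3/4 over (0, 3/2).
∫_0^3/2 u² dx = 147/16, so ||u||_L² = 7*sqrt(3)/4.
∫_0^3/2 (u')² dx = 49*π^2/3, so ||u'||_L² = 7*sqrt(3)*π/3.
Ratio ||u||_L² / ||u'||_L² = 3/(4*π).
Sharp Poincaré constant on H^1_0(0, 3/2) is C_P = L/π = 3/(2*π), achieved by sin(2*π/3·x).
This is the k = 2 harmonic; the ratio L/(kπ) is strictly less than C_P = L/π, consistent with the sharp inequality ||u||_L² ≤ C_P ||u'||_L².


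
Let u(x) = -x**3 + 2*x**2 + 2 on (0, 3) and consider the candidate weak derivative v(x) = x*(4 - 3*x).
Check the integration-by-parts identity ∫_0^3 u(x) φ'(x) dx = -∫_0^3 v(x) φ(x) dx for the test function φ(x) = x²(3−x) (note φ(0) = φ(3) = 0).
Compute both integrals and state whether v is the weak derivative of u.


LHS = 243/10, RHS = 243/10. Yes, v = u' weakly.

u(x) = -x**3 + 2*x**2 + 2, classical derivative u'(x) = -3*x**2 + 4*x.
φ(x) = x²(3−x), so φ'(x) = 3*x*(2 - x).
Note φ(0) = φ(3) = 0, so the boundary term u·φ vanishes.
LHS = ∫_0^3 u(x) φ'(x) dx = ∫_0^3 (3*x^5 - 12*x^4 + 12*x^3 - 6*x^2 + 12*x) dx. Term by term:
  ∫_0^3 3*x^5 dx = 729/2;  ∫_0^3 -12*x^4 dx = -2916/5;  ∫_0^3 12*x^3 dx = 243;
  ∫_0^3 -6*x^2 dx = -54;  ∫_0^3 12*x dx = 54.
Sum: 729/2 − 2916/5 + 243 − 54 + 54 = 243/10.
So LHS = 243/10.
∫_0^3 v(x) φ(x) dx = ∫_0^3 (3*x^5 - 13*x^4 + 12*x^3) dx. Term by term:
  ∫_0^3 3*x^5 dx = 729/2;  ∫_0^3 -13*x^4 dx = -3159/5;  ∫_0^3 12*x^3 dx = 243.
Sum: 729/2 − 3159/5 + 243 = -243/10.
So RHS = -∫_0^3 v(x) φ(x) dx = 243/10.
LHS = RHS, so the identity holds for this test φ.
Moreover u is smooth here and v(x) = u'(x) = -3*x**2 + 4*x pointwise, so the identity holds for every test function. Hence v is the weak derivative of u.


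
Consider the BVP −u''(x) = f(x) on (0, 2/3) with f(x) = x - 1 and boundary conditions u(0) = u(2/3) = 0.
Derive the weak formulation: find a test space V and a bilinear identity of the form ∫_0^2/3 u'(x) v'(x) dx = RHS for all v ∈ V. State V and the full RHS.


V = H^1_0(0, 2/3) (so v(0) = v(2/3) = 0); weak form: ∫_0^2/3 u'v' dx = ∫_0^2/3 (x - 1) v dx for all v ∈ V.

Multiply both sides by a test function v and integrate from 0 to 2/3:
  ∫_0^2/3 −u''(x) v(x) dx = ∫_0^2/3 f(x) v(x) dx.
Integrate the LHS by parts once:
  ∫_0^2/3 −u'' v dx = −[u'(x) v(x)]_0^2/3 + ∫_0^2/3 u'(x) v'(x) dx.
Thus ∫_0^2/3 u'(x) v'(x) dx = ∫_0^2/3 f(x) v(x) dx + [u'(x) v(x)]_0^2/3.
Choose V so that boundary terms are either known or forced to vanish.
u is Dirichlet: u(0) = u(2/3) = 0. Let V = H^1_0(0, 2/3); then v(0) = v(2/3) = 0, and [u' v]_0^2/3 = 0.
Weak formulation: find u (satisfying any essential BC) such that ∫_0^2/3 u'(x) v'(x) dx = ∫_0^2/3 f v dx for all v ∈ V.
Substituting f(x) = x - 1, the right-hand side is ∫_0^2/3 (x - 1) v dx.


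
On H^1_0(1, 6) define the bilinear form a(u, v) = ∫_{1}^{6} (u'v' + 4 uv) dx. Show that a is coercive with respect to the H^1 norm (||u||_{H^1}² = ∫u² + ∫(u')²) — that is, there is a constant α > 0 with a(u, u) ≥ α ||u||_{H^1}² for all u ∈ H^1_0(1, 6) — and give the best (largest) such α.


α = 1

Coercivity of a(·,·) on H^1_0(1, 6) means a(u, u) ≥ α ||u||_{H^1}² for every u ∈ H^1_0.
The interval has length L = 5, and Poincaré/coercivity depend only on L. Here a(u, u) = ∫(u')² + (4)·∫u².
Here c = 4 ≥ 1, so a(u,u) = ∫(u')² + c∫u² ≥ ∫(u')² + ∫u² = ||u||_{H^1}², i.e. α = 1 works. No larger α is possible: a(u,u) ≥ α||u||_{H^1}² means (1−α)∫(u')² ≥ (α−c)∫u², and for the modes u_n = sin(nπ(x−x₀)/L) (x₀ the left endpoint) one has ∫u_n²/∫(u_n')² = (L/(nπ))² → 0, so a(u_n,u_n)/||u_n||_{H^1}² → 1. Hence the optimal constant is α = 1.
Therefore α = 1.
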